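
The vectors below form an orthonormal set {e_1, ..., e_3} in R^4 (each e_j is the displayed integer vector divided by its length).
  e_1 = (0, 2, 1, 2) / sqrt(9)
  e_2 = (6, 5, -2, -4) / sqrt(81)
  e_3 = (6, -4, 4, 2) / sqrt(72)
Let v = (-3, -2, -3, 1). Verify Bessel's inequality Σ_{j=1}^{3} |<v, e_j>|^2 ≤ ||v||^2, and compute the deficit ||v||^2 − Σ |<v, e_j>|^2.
Σ |<v, e_j>|^2 = 1351/81; ||v||^2 = 23; deficit = 512/81

Write each e_j = u_j / sqrt(<u_j, u_j>) where u_j is the displayed integer vector. Then <v, e_j> = <v, u_j> / sqrt(<u_j, u_j>), so |<v, e_j>|^2 = <v, u_j>^2 / <u_j, u_j>.
Coefficients: <v, e_1> = -5/sqrt(9), <v, e_2> = -26/sqrt(81), <v, e_3> = -20/sqrt(72).
Square and sum: Σ |<v, e_j>|^2 = 1351/81.
Compute ||v||^2 = v·v = 23.
Deficit = 23 − 1351/81 = 512/81 ≥ 0, confirming Bessel's inequality. (The deficit equals ||v − Σ <v,e_j> e_j||^2, the squared distance from v to span{e_j}.)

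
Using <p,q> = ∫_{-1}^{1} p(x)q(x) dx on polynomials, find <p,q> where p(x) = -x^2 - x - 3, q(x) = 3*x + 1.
<p,q> = -26/3

Expand the product: p(x)·q(x) = -3*x^3 - 4*x^2 - 10*x - 3.
∫_{-1}^{1} of each monomial x^k gives [2/(k+1) if k even, 0 if k odd]. Integrating term-by-term (or equivalently evaluating the antiderivative F(x) = -3*x^4/4 - 4*x^3/3 - 5*x^2 - 3*x at the endpoints):
  F(1) − F(−1) = -121/12 − (-17/12) = -26/3.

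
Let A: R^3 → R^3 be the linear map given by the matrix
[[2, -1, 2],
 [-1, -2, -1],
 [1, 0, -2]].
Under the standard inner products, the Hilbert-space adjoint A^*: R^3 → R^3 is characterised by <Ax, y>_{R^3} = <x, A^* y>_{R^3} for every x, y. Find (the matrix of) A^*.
A^* = A^T =
[[2, -1, 1],
 [-1, -2, 0],
 [2, -1, -2]]

For real matrices with standard dot products, the defining identity <Ax, y> = <x, A^* y> gives (Ax)^T y = x^T (A^*) y, i.e. x^T A^T y = x^T (A^*) y. Since this holds for all x, y, we must have A^* = A^T. Therefore
A^* =
[[2, -1, 1],
 [-1, -2, 0],
 [2, -1, -2]].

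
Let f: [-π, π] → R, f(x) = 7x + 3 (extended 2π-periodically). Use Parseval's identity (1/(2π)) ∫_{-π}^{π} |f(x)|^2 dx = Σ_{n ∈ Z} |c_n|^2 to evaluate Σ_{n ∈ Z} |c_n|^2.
Σ |c_n|^2 = 49π^2/3 + 9

Expand and integrate term by term over [-π, π]:
  ∫ (7x)^2 dx = 49·(2π^3/3); ∫ 2·7·(3)·x dx = 0 (odd integrand); ∫ 3^2 dx = 9·2π.
So (1/(2π)) ∫_{-π}^{π} (7x + 3)^2 dx = 49π^2/3 + 9 = 49π^2/3 + 9.
Parseval ⇒ Σ |c_n|^2 = 49π^2/3 + 9.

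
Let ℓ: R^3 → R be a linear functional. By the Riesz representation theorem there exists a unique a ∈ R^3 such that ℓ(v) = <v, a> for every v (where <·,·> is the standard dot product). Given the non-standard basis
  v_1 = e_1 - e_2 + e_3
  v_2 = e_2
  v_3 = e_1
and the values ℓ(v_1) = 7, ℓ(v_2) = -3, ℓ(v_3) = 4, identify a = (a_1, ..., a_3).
a = (4, -3, 0)

Write a = (a_1, ..., a_3) in the standard basis. For each basis vector v_i, ℓ(v_i) = <v_i, a> is a linear equation in the a_j's. Collect the n equations into a matrix system V a = ℓ, where row i of V is v_i (expressed in the standard basis). Since V is invertible (lower-triangular with 1s on the diagonal, up to permutation), solve by back-substitution:
  V =
[[1, -1, 1],
 [0, 1, 0],
 [1, 0, 0]]
  V a = (7, -3, 4)
Solving gives a = (4, -3, 0).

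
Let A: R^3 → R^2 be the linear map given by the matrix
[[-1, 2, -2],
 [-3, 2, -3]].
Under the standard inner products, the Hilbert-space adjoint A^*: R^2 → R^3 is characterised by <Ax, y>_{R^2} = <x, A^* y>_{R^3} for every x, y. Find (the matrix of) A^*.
A^* = A^T =
[[-1, -3],
 [2, 2],
 [-2, -3]]

For real matrices with standard dot products, the defining identity <Ax, y> = <x, A^* y> gives (Ax)^T y = x^T (A^*) y, i.e. x^T A^T y = x^T (A^*) y. Since this holds for all x, y, we must have A^* = A^T. Therefore
A^* =
[[-1, -3],
 [2, 2],
 [-2, -3]].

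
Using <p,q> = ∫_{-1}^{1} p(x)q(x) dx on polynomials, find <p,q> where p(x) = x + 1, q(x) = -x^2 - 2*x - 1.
<p,q> = -4

Expand the product: p(x)·q(x) = -x^3 - 3*x^2 - 3*x - 1.
∫_{-1}^{1} of each monomial x^k gives [2/(k+1) if k even, 0 if k odd]. Integrating term-by-term (or equivalently evaluating the antiderivative F(x) = -x^4/4 - x^3 - 3*x^2/2 - x at the endpoints):
  F(1) − F(−1) = -15/4 − (1/4) = -4.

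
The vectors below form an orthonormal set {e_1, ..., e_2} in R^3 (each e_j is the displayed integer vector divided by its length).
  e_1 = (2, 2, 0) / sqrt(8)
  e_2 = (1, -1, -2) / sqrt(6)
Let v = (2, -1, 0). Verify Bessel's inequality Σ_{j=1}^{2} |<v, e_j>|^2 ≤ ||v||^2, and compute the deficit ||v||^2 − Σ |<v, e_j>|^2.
Σ |<v, e_j>|^2 = 2; ||v||^2 = 5; deficit = 3

Write each e_j = u_j / sqrt(<u_j, u_j>) where u_j is the displayed integer vector. Then <v, e_j> = <v, u_j> / sqrt(<u_j, u_j>), so |<v, e_j>|^2 = <v, u_j>^2 / <u_j, u_j>.
Coefficients: <v, e_1> = 2/sqrt(8), <v, e_2> = 3/sqrt(6).
Square and sum: Σ |<v, e_j>|^2 = 2.
Compute ||v||^2 = v·v = 5.
Deficit = 5 − 2 = 3 ≥ 0, confirming Bessel's inequality. (The deficit equals ||v − Σ <v,e_j> e_j||^2, the squared distance from v to span{e_j}.)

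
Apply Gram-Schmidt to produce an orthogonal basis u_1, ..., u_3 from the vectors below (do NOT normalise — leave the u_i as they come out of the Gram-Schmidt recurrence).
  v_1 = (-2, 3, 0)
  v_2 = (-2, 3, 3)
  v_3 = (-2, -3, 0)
Orthogonal basis:
  u_1 = (-2, 3, 0)
  u_2 = (0, 0, 3)
  u_3 = (-36/13, -24/13, 0)

Apply the Gram-Schmidt recurrence
  u_1 = v_1
  u_i = v_i − Σ_{j<i} ((v_i · u_j) / (u_j · u_j)) · u_j.

Step by step this gives:
  u_1 = (-2, 3, 0)
  u_2 = (0, 0, 3)
  u_3 = (-36/13, -24/13, 0)

Orthogonality check:
  u_2 · u_1 = 0 (should be 0)
  u_3 · u_1 = 0 (should be 0)
  u_3 · u_2 = 0 (should be 0)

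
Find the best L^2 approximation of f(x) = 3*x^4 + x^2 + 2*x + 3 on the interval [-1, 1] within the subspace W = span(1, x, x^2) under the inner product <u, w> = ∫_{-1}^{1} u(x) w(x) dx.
g(x) = 25*x^2/7 + 2*x + 96/35

The best approximation g ∈ W is the orthogonal projection of f onto W. Writing g = a_0 + a_1 x + a_2 x^2, the coefficients solve the normal equations G · a = b where
  G_{ij} = <φ_i, φ_j> and b_i = <f, φ_i>, with φ_0 = 1, φ_1 = x, φ_2 = x^2.
G =
  [2, 0, 2/3]
  [0, 2/3, 0]
  [2/3, 0, 2/5],
b = (118/15, 4/3, 114/35).
Solving gives a_0 = 96/35, a_1 = 2, a_2 = 25/7, so
  g(x) = 25*x^2/7 + 2*x + 96/35.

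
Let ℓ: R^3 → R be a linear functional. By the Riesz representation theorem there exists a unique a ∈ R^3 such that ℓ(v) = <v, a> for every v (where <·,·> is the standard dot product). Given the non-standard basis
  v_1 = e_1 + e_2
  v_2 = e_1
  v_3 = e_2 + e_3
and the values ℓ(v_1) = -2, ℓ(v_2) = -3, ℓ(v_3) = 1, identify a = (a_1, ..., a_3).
a = (-3, 1, 0)

Write a = (a_1, ..., a_3) in the standard basis. For each basis vector v_i, ℓ(v_i) = <v_i, a> is a linear equation in the a_j's. Collect the n equations into a matrix system V a = ℓ, where row i of V is v_i (expressed in the standard basis). Since V is invertible (lower-triangular with 1s on the diagonal, up to permutation), solve by back-substitution:
  V =
[[1, 1, 0],
 [1, 0, 0],
 [0, 1, 1]]
  V a = (-2, -3, 1)
Solving gives a = (-3, 1, 0).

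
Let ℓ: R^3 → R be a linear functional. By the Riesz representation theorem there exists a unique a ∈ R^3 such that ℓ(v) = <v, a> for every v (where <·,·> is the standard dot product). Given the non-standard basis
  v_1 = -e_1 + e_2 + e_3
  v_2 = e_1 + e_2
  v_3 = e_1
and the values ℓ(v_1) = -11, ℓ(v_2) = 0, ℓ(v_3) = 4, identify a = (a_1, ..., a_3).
a = (4, -4, -3)

Write a = (a_1, ..., a_3) in the standard basis. For each basis vector v_i, ℓ(v_i) = <v_i, a> is a linear equation in the a_j's. Collect the n equations into a matrix system V a = ℓ, where row i of V is v_i (expressed in the standard basis). Since V is invertible (lower-triangular with 1s on the diagonal, up to permutation), solve by back-substitution:
  V =
[[-1, 1, 1],
 [1, 1, 0],
 [1, 0, 0]]
  V a = (-11, 0, 4)
Solving gives a = (4, -4, -3).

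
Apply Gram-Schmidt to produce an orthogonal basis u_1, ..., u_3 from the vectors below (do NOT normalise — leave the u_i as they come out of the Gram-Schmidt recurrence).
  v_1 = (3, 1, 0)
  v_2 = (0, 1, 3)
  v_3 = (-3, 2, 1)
Orthogonal basis:
  u_1 = (3, 1, 0)
  u_2 = (-3/10, 9/10, 3)
  u_3 = (-8/11, 24/11, -8/11)

Apply the Gram-Schmidt recurrence
  u_1 = v_1
  u_i = v_i − Σ_{j<i} ((v_i · u_j) / (u_j · u_j)) · u_j.

Step by step this gives:
  u_1 = (3, 1, 0)
  u_2 = (-3/10, 9/10, 3)
  u_3 = (-8/11, 24/11, -8/11)

Orthogonality check:
  u_2 · u_1 = 0 (should be 0)
  u_3 · u_1 = 0 (should be 0)
  u_3 · u_2 = 0 (should be 0)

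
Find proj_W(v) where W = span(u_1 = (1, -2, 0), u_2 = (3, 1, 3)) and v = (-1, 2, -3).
proj_W(v) = (-110/47, 125/94, -135/94)

Set up U = [u_1 | ... | u_2] ∈ R^(3×2). The projector onto W = col(U) is P = U (U^T U)^(-1) U^T.
Compute U^T U =
  [5, 1]
  [1, 19],
and U^T v = (-5, -10).
Solve U^T U · c = U^T v for the coefficients: c = (-85/94, -45/94). The projection is proj_W(v) = U c.
Check: (v - proj_W(v)) · u_1 = 0  (should be 0).
Check: (v - proj_W(v)) · u_2 = 0  (should be 0).
Result: proj_W(v) = (-110/47, 125/94, -135/94).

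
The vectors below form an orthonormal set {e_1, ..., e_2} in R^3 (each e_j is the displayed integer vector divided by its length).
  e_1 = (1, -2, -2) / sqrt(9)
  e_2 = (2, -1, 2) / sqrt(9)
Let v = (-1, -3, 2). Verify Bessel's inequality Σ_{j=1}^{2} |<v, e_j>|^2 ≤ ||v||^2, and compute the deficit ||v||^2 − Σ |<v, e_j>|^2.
Σ |<v, e_j>|^2 = 26/9; ||v||^2 = 14; deficit = 100/9

Write each e_j = u_j / sqrt(<u_j, u_j>) where u_j is the displayed integer vector. Then <v, e_j> = <v, u_j> / sqrt(<u_j, u_j>), so |<v, e_j>|^2 = <v, u_j>^2 / <u_j, u_j>.
Coefficients: <v, e_1> = 1/sqrt(9), <v, e_2> = 5/sqrt(9).
Square and sum: Σ |<v, e_j>|^2 = 26/9.
Compute ||v||^2 = v·v = 14.
Deficit = 14 − 26/9 = 100/9 ≥ 0, confirming Bessel's inequality. (The deficit equals ||v − Σ <v,e_j> e_j||^2, the squared distance from v to span{e_j}.)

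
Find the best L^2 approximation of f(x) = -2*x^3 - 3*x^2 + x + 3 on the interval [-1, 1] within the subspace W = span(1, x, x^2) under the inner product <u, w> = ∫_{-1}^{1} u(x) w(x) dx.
g(x) = -3*x^2 - x/5 + 3

The best approximation g ∈ W is the orthogonal projection of f onto W. Writing g = a_0 + a_1 x + a_2 x^2, the coefficients solve the normal equations G · a = b where
  G_{ij} = <φ_i, φ_j> and b_i = <f, φ_i>, with φ_0 = 1, φ_1 = x, φ_2 = x^2.
G =
  [2, 0, 2/3]
  [0, 2/3, 0]
  [2/3, 0, 2/5],
b = (4, -2/15, 4/5).
Solving gives a_0 = 3, a_1 = -1/5, a_2 = -3, so
  g(x) = -3*x^2 - x/5 + 3.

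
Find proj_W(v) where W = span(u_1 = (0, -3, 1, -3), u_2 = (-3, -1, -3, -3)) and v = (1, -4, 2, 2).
proj_W(v) = (843/451, -688/451, 106/41, -126/451)

Set up U = [u_1 | ... | u_2] ∈ R^(4×2). The projector onto W = col(U) is P = U (U^T U)^(-1) U^T.
Compute U^T U =
  [19, 9]
  [9, 28],
and U^T v = (8, -11).
Solve U^T U · c = U^T v for the coefficients: c = (323/451, -281/451). The projection is proj_W(v) = U c.
Check: (v - proj_W(v)) · u_1 = 0  (should be 0).
Check: (v - proj_W(v)) · u_2 = 0  (should be 0).
Result: proj_W(v) = (843/451, -688/451, 106/41, -126/451).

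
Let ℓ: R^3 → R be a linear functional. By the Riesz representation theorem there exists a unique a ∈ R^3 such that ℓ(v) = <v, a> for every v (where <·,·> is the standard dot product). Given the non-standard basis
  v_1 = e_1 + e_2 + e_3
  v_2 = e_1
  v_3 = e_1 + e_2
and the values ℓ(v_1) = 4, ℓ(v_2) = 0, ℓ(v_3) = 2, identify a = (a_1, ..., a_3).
a = (0, 2, 2)

Write a = (a_1, ..., a_3) in the standard basis. For each basis vector v_i, ℓ(v_i) = <v_i, a> is a linear equation in the a_j's. Collect the n equations into a matrix system V a = ℓ, where row i of V is v_i (expressed in the standard basis). Since V is invertible (lower-triangular with 1s on the diagonal, up to permutation), solve by back-substitution:
  V =
[[1, 1, 1],
 [1, 0, 0],
 [1, 1, 0]]
  V a = (4, 0, 2)
Solving gives a = (0, 2, 2).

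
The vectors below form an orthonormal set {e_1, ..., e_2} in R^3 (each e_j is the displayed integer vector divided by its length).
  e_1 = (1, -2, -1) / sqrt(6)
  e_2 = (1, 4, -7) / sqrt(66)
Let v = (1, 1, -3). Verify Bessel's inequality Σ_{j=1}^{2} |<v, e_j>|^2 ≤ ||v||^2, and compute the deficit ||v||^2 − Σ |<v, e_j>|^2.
Σ |<v, e_j>|^2 = 120/11; ||v||^2 = 11; deficit = 1/11

Write each e_j = u_j / sqrt(<u_j, u_j>) where u_j is the displayed integer vector. Then <v, e_j> = <v, u_j> / sqrt(<u_j, u_j>), so |<v, e_j>|^2 = <v, u_j>^2 / <u_j, u_j>.
Coefficients: <v, e_1> = 2/sqrt(6), <v, e_2> = 26/sqrt(66).
Square and sum: Σ |<v, e_j>|^2 = 120/11.
Compute ||v||^2 = v·v = 11.
Deficit = 11 − 120/11 = 1/11 ≥ 0, confirming Bessel's inequality. (The deficit equals ||v − Σ <v,e_j> e_j||^2, the squared distance from v to span{e_j}.)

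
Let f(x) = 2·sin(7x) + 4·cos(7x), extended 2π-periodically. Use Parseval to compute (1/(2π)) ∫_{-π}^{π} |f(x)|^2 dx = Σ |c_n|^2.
Σ |c_n|^2 = 10

Expand |f|^2 and use orthogonality of {sin(nx), cos(mx)} on [-π, π]:
  ∫_{-π}^{π} sin(nx)^2 dx = π, ∫ cos(mx)^2 dx = π, and cross terms integrate to 0.
So ∫_{-π}^{π} f(x)^2 dx = 2^2 · π + 4^2 · π = (4 + 16)π.
Divide by 2π: (4 + 16)/2 = 10.
By Parseval, this equals Σ |c_n|^2.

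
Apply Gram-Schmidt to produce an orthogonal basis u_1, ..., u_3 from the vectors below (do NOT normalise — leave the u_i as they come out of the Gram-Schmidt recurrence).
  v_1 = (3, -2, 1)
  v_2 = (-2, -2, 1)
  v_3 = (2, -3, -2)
Orthogonal basis:
  u_1 = (3, -2, 1)
  u_2 = (-25/14, -15/7, 15/14)
  u_3 = (0, -7/5, -14/5)

Apply the Gram-Schmidt recurrence
  u_1 = v_1
  u_i = v_i − Σ_{j<i} ((v_i · u_j) / (u_j · u_j)) · u_j.

Step by step this gives:
  u_1 = (3, -2, 1)
  u_2 = (-25/14, -15/7, 15/14)
  u_3 = (0, -7/5, -14/5)

Orthogonality check:
  u_2 · u_1 = 0 (should be 0)
  u_3 · u_1 = 0 (should be 0)
  u_3 · u_2 = 0 (should be 0)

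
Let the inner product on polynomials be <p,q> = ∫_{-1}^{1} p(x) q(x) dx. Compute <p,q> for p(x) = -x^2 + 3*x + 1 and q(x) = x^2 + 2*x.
<p,q> = 64/15

Expand the product: p(x)·q(x) = -x^4 + x^3 + 7*x^2 + 2*x.
∫_{-1}^{1} of each monomial x^k gives [2/(k+1) if k even, 0 if k odd]. Integrating term-by-term (or equivalently evaluating the antiderivative F(x) = -x^5/5 + x^4/4 + 7*x^3/3 + x^2 at the endpoints):
  F(1) − F(−1) = 203/60 − (-53/60) = 64/15.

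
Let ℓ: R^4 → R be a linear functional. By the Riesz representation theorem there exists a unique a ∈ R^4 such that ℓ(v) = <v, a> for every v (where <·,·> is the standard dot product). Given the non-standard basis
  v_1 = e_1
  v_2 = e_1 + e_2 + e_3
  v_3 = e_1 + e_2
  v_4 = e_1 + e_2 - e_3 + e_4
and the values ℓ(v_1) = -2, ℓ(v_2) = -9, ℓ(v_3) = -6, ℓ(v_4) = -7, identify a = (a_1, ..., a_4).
a = (-2, -4, -3, -4)

Write a = (a_1, ..., a_4) in the standard basis. For each basis vector v_i, ℓ(v_i) = <v_i, a> is a linear equation in the a_j's. Collect the n equations into a matrix system V a = ℓ, where row i of V is v_i (expressed in the standard basis). Since V is invertible (lower-triangular with 1s on the diagonal, up to permutation), solve by back-substitution:
  V =
[[1, 0, 0, 0],
 [1, 1, 1, 0],
 [1, 1, 0, 0],
 [1, 1, -1, 1]]
  V a = (-2, -9, -6, -7)
Solving gives a = (-2, -4, -3, -4).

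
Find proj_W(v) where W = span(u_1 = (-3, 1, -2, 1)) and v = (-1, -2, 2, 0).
proj_W(v) = (3/5, -1/5, 2/5, -1/5)

Set up U = [u_1 | ... | u_1] ∈ R^(4×1). The projector onto W = col(U) is P = U (U^T U)^(-1) U^T.
Compute U^T U =
  [15],
and U^T v = (-3).
Solve U^T U · c = U^T v for the coefficients: c = (-1/5). The projection is proj_W(v) = U c.
Check: (v - proj_W(v)) · u_1 = 0  (should be 0).
Result: proj_W(v) = (3/5, -1/5, 2/5, -1/5).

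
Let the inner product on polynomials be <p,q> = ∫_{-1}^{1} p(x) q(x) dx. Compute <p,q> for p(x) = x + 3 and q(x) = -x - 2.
<p,q> = -38/3

Expand the product: p(x)·q(x) = -x^2 - 5*x - 6.
∫_{-1}^{1} of each monomial x^k gives [2/(k+1) if k even, 0 if k odd]. Integrating term-by-term (or equivalently evaluating the antiderivative F(x) = -x^3/3 - 5*x^2/2 - 6*x at the endpoints):
  F(1) − F(−1) = -53/6 − (23/6) = -38/3.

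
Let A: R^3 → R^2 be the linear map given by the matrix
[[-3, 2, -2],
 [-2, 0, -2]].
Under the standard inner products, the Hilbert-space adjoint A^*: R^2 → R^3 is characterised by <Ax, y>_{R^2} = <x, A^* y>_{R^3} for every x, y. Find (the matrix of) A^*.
A^* = A^T =
[[-3, -2],
 [2, 0],
 [-2, -2]]

For real matrices with standard dot products, the defining identity <Ax, y> = <x, A^* y> gives (Ax)^T y = x^T (A^*) y, i.e. x^T A^T y = x^T (A^*) y. Since this holds for all x, y, we must have A^* = A^T. Therefore
A^* =
[[-3, -2],
 [2, 0],
 [-2, -2]].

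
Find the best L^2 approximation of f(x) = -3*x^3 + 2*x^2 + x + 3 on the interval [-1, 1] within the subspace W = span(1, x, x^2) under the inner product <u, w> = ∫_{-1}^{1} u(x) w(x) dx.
g(x) = 2*x^2 - 4*x/5 + 3

The best approximation g ∈ W is the orthogonal projection of f onto W. Writing g = a_0 + a_1 x + a_2 x^2, the coefficients solve the normal equations G · a = b where
  G_{ij} = <φ_i, φ_j> and b_i = <f, φ_i>, with φ_0 = 1, φ_1 = x, φ_2 = x^2.
G =
  [2, 0, 2/3]
  [0, 2/3, 0]
  [2/3, 0, 2/5],
b = (22/3, -8/15, 14/5).
Solving gives a_0 = 3, a_1 = -4/5, a_2 = 2, so
  g(x) = 2*x^2 - 4*x/5 + 3.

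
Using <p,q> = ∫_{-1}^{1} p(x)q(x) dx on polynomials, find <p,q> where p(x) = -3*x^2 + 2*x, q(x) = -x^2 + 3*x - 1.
<p,q> = 36/5

Expand the product: p(x)·q(x) = 3*x^4 - 11*x^3 + 9*x^2 - 2*x.
∫_{-1}^{1} of each monomial x^k gives [2/(k+1) if k even, 0 if k odd]. Integrating term-by-term (or equivalently evaluating the antiderivative F(x) = 3*x^5/5 - 11*x^4/4 + 3*x^3 - x^2 at the endpoints):
  F(1) − F(−1) = -3/20 − (-147/20) = 36/5.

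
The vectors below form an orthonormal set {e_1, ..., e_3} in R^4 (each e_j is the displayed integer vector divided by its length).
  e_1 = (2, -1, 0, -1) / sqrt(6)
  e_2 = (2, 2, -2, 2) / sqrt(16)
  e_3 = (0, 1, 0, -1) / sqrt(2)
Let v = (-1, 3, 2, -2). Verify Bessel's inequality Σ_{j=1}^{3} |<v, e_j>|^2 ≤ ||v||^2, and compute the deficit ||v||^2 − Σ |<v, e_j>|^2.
Σ |<v, e_j>|^2 = 15; ||v||^2 = 18; deficit = 3

Write each e_j = u_j / sqrt(<u_j, u_j>) where u_j is the displayed integer vector. Then <v, e_j> = <v, u_j> / sqrt(<u_j, u_j>), so |<v, e_j>|^2 = <v, u_j>^2 / <u_j, u_j>.
Coefficients: <v, e_1> = -3/sqrt(6), <v, e_2> = -4/sqrt(16), <v, e_3> = 5/sqrt(2).
Square and sum: Σ |<v, e_j>|^2 = 15.
Compute ||v||^2 = v·v = 18.
Deficit = 18 − 15 = 3 ≥ 0, confirming Bessel's inequality. (The deficit equals ||v − Σ <v,e_j> e_j||^2, the squared distance from v to span{e_j}.)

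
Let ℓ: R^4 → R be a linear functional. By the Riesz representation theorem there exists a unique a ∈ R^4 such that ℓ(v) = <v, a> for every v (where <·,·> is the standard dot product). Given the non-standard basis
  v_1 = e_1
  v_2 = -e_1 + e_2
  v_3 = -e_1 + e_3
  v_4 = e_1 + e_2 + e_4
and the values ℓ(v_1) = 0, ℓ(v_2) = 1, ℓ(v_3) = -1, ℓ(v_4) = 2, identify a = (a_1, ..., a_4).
a = (0, 1, -1, 1)

Write a = (a_1, ..., a_4) in the standard basis. For each basis vector v_i, ℓ(v_i) = <v_i, a> is a linear equation in the a_j's. Collect the n equations into a matrix system V a = ℓ, where row i of V is v_i (expressed in the standard basis). Since V is invertible (lower-triangular with 1s on the diagonal, up to permutation), solve by back-substitution:
  V =
[[1, 0, 0, 0],
 [-1, 1, 0, 0],
 [-1, 0, 1, 0],
 [1, 1, 0, 1]]
  V a = (0, 1, -1, 2)
Solving gives a = (0, 1, -1, 1).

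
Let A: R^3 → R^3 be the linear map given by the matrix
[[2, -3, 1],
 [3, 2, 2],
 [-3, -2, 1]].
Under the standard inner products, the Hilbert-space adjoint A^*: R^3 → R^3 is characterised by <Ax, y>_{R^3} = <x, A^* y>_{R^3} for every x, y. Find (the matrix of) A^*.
A^* = A^T =
[[2, 3, -3],
 [-3, 2, -2],
 [1, 2, 1]]

For real matrices with standard dot products, the defining identity <Ax, y> = <x, A^* y> gives (Ax)^T y = x^T (A^*) y, i.e. x^T A^T y = x^T (A^*) y. Since this holds for all x, y, we must have A^* = A^T. Therefore
A^* =
[[2, 3, -3],
 [-3, 2, -2],
 [1, 2, 1]].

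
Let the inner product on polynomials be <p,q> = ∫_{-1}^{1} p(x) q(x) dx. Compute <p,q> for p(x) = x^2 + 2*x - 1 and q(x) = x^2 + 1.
<p,q> = -8/5

Expand the product: p(x)·q(x) = x^4 + 2*x^3 + 2*x - 1.
∫_{-1}^{1} of each monomial x^k gives [2/(k+1) if k even, 0 if k odd]. Integrating term-by-term (or equivalently evaluating the antiderivative F(x) = x^5/5 + x^4/2 + x^2 - x at the endpoints):
  F(1) − F(−1) = 7/10 − (23/10) = -8/5.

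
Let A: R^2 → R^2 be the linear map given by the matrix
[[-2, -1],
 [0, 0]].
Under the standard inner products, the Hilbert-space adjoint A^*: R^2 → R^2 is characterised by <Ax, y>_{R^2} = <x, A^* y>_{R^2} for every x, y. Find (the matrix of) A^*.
A^* = A^T =
[[-2, 0],
 [-1, 0]]

For real matrices with standard dot products, the defining identity <Ax, y> = <x, A^* y> gives (Ax)^T y = x^T (A^*) y, i.e. x^T A^T y = x^T (A^*) y. Since this holds for all x, y, we must have A^* = A^T. Therefore
A^* =
[[-2, 0],
 [-1, 0]].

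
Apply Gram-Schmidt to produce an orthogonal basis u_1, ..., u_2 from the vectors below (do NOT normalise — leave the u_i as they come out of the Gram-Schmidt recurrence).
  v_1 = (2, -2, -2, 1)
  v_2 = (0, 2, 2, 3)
Orthogonal basis:
  u_1 = (2, -2, -2, 1)
  u_2 = (10/13, 16/13, 16/13, 44/13)

Apply the Gram-Schmidt recurrence
  u_1 = v_1
  u_i = v_i − Σ_{j<i} ((v_i · u_j) / (u_j · u_j)) · u_j.

Step by step this gives:
  u_1 = (2, -2, -2, 1)
  u_2 = (10/13, 16/13, 16/13, 44/13)

Orthogonality check:
  u_2 · u_1 = 0 (should be 0)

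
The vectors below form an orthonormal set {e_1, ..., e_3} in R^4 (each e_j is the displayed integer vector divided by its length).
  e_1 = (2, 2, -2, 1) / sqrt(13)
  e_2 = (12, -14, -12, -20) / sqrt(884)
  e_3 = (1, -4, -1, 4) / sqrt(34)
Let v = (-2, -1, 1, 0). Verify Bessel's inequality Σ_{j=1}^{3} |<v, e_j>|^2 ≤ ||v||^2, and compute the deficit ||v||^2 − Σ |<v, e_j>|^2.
Σ |<v, e_j>|^2 = 11/2; ||v||^2 = 6; deficit = 1/2

Write each e_j = u_j / sqrt(<u_j, u_j>) where u_j is the displayed integer vector. Then <v, e_j> = <v, u_j> / sqrt(<u_j, u_j>), so |<v, e_j>|^2 = <v, u_j>^2 / <u_j, u_j>.
Coefficients: <v, e_1> = -8/sqrt(13), <v, e_2> = -22/sqrt(884), <v, e_3> = 1/sqrt(34).
Square and sum: Σ |<v, e_j>|^2 = 11/2.
Compute ||v||^2 = v·v = 6.
Deficit = 6 − 11/2 = 1/2 ≥ 0, confirming Bessel's inequality. (The deficit equals ||v − Σ <v,e_j> e_j||^2, the squared distance from v to span{e_j}.)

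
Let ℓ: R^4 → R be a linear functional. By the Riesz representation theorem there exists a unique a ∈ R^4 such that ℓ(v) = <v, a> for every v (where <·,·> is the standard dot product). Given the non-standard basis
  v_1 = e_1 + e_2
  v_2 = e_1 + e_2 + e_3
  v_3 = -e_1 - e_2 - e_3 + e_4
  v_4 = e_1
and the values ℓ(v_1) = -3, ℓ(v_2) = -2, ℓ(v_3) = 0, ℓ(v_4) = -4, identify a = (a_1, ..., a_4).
a = (-4, 1, 1, -2)

Write a = (a_1, ..., a_4) in the standard basis. For each basis vector v_i, ℓ(v_i) = <v_i, a> is a linear equation in the a_j's. Collect the n equations into a matrix system V a = ℓ, where row i of V is v_i (expressed in the standard basis). Since V is invertible (lower-triangular with 1s on the diagonal, up to permutation), solve by back-substitution:
  V =
[[1, 1, 0, 0],
 [1, 1, 1, 0],
 [-1, -1, -1, 1],
 [1, 0, 0, 0]]
  V a = (-3, -2, 0, -4)
Solving gives a = (-4, 1, 1, -2).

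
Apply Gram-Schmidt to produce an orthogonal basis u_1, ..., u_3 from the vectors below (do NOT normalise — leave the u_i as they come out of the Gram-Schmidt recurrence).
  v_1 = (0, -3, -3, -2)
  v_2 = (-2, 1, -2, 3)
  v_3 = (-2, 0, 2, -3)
Orthogonal basis:
  u_1 = (0, -3, -3, -2)
  u_2 = (-2, 13/22, -53/22, 30/11)
  u_3 = (-130/43, 13/43, 33/43, -69/43)

Apply the Gram-Schmidt recurrence
  u_1 = v_1
  u_i = v_i − Σ_{j<i} ((v_i · u_j) / (u_j · u_j)) · u_j.

Step by step this gives:
  u_1 = (0, -3, -3, -2)
  u_2 = (-2, 13/22, -53/22, 30/11)
  u_3 = (-130/43, 13/43, 33/43, -69/43)

Orthogonality check:
  u_2 · u_1 = 0 (should be 0)
  u_3 · u_1 = 0 (should be 0)
  u_3 · u_2 = 0 (should be 0)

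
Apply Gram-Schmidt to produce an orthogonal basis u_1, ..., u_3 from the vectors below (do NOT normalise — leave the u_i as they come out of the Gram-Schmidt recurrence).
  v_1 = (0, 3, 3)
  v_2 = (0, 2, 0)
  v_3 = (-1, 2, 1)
Orthogonal basis:
  u_1 = (0, 3, 3)
  u_2 = (0, 1, -1)
  u_3 = (-1, 0, 0)

Apply the Gram-Schmidt recurrence
  u_1 = v_1
  u_i = v_i − Σ_{j<i} ((v_i · u_j) / (u_j · u_j)) · u_j.

Step by step this gives:
  u_1 = (0, 3, 3)
  u_2 = (0, 1, -1)
  u_3 = (-1, 0, 0)

Orthogonality check:
  u_2 · u_1 = 0 (should be 0)
  u_3 · u_1 = 0 (should be 0)
  u_3 · u_2 = 0 (should be 0)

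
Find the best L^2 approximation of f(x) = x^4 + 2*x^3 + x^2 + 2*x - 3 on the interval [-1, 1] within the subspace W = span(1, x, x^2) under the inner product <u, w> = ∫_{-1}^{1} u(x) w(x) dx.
g(x) = 13*x^2/7 + 16*x/5 - 108/35

The best approximation g ∈ W is the orthogonal projection of f onto W. Writing g = a_0 + a_1 x + a_2 x^2, the coefficients solve the normal equations G · a = b where
  G_{ij} = <φ_i, φ_j> and b_i = <f, φ_i>, with φ_0 = 1, φ_1 = x, φ_2 = x^2.
G =
  [2, 0, 2/3]
  [0, 2/3, 0]
  [2/3, 0, 2/5],
b = (-74/15, 32/15, -46/35).
Solving gives a_0 = -108/35, a_1 = 16/5, a_2 = 13/7, so
  g(x) = 13*x^2/7 + 16*x/5 - 108/35.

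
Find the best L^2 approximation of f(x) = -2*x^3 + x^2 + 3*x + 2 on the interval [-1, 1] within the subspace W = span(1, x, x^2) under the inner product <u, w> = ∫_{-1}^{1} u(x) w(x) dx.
g(x) = x^2 + 9*x/5 + 2

The best approximation g ∈ W is the orthogonal projection of f onto W. Writing g = a_0 + a_1 x + a_2 x^2, the coefficients solve the normal equations G · a = b where
  G_{ij} = <φ_i, φ_j> and b_i = <f, φ_i>, with φ_0 = 1, φ_1 = x, φ_2 = x^2.
G =
  [2, 0, 2/3]
  [0, 2/3, 0]
  [2/3, 0, 2/5],
b = (14/3, 6/5, 26/15).
Solving gives a_0 = 2, a_1 = 9/5, a_2 = 1, so
  g(x) = x^2 + 9*x/5 + 2.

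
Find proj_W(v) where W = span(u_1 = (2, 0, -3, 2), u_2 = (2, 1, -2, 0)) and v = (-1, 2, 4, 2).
proj_W(v) = (-92/53, -36/53, 102/53, -20/53)

Set up U = [u_1 | ... | u_2] ∈ R^(4×2). The projector onto W = col(U) is P = U (U^T U)^(-1) U^T.
Compute U^T U =
  [17, 10]
  [10, 9],
and U^T v = (-10, -8).
Solve U^T U · c = U^T v for the coefficients: c = (-10/53, -36/53). The projection is proj_W(v) = U c.
Check: (v - proj_W(v)) · u_1 = 0  (should be 0).
Check: (v - proj_W(v)) · u_2 = 0  (should be 0).
Result: proj_W(v) = (-92/53, -36/53, 102/53, -20/53).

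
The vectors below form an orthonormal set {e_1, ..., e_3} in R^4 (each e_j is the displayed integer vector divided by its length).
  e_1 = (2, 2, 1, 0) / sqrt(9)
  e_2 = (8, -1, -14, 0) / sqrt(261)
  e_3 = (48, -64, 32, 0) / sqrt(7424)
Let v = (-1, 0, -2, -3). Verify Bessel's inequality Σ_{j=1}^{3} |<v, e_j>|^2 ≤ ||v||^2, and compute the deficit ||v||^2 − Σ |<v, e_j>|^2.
Σ |<v, e_j>|^2 = 5; ||v||^2 = 14; deficit = 9

Write each e_j = u_j / sqrt(<u_j, u_j>) where u_j is the displayed integer vector. Then <v, e_j> = <v, u_j> / sqrt(<u_j, u_j>), so |<v, e_j>|^2 = <v, u_j>^2 / <u_j, u_j>.
Coefficients: <v, e_1> = -4/sqrt(9), <v, e_2> = 20/sqrt(261), <v, e_3> = -112/sqrt(7424).
Square and sum: Σ |<v, e_j>|^2 = 5.
Compute ||v||^2 = v·v = 14.
Deficit = 14 − 5 = 9 ≥ 0, confirming Bessel's inequality. (The deficit equals ||v − Σ <v,e_j> e_j||^2, the squared distance from v to span{e_j}.)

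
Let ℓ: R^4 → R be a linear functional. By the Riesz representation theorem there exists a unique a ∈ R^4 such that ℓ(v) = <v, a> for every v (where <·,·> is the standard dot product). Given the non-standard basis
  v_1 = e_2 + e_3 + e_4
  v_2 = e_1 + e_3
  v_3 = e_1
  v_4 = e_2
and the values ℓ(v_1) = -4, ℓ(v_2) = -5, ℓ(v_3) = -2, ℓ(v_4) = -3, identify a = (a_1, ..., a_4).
a = (-2, -3, -3, 2)

Write a = (a_1, ..., a_4) in the standard basis. For each basis vector v_i, ℓ(v_i) = <v_i, a> is a linear equation in the a_j's. Collect the n equations into a matrix system V a = ℓ, where row i of V is v_i (expressed in the standard basis). Since V is invertible (lower-triangular with 1s on the diagonal, up to permutation), solve by back-substitution:
  V =
[[0, 1, 1, 1],
 [1, 0, 1, 0],
 [1, 0, 0, 0],
 [0, 1, 0, 0]]
  V a = (-4, -5, -2, -3)
Solving gives a = (-2, -3, -3, 2).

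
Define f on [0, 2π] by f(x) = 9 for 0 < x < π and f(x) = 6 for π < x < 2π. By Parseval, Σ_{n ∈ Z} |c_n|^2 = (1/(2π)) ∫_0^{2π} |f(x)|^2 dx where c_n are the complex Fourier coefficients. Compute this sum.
Σ |c_n|^2 = 117/2

Parseval equates the L^2 energy of f (normalised by 1/(2π)) with the ℓ^2 sum of its Fourier coefficients: (1/(2π)) ∫_0^{2π} |f|^2 = Σ |c_n|^2.
Compute the left side: (1/(2π)) [∫_0^π 9^2 dx + ∫_π^{2π} 6^2 dx] = (1/(2π)) · (81π + 36π) = (81 + 36)/2 = 117/2.
So Σ_{n ∈ Z} |c_n|^2 = 117/2.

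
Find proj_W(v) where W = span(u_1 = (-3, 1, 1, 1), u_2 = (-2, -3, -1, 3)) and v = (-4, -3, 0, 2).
proj_W(v) = (-856/251, -525/251, -83/251, 801/251)

Set up U = [u_1 | ... | u_2] ∈ R^(4×2). The projector onto W = col(U) is P = U (U^T U)^(-1) U^T.
Compute U^T U =
  [12, 5]
  [5, 23],
and U^T v = (11, 23).
Solve U^T U · c = U^T v for the coefficients: c = (138/251, 221/251). The projection is proj_W(v) = U c.
Check: (v - proj_W(v)) · u_1 = 0  (should be 0).
Check: (v - proj_W(v)) · u_2 = 0  (should be 0).
Result: proj_W(v) = (-856/251, -525/251, -83/251, 801/251).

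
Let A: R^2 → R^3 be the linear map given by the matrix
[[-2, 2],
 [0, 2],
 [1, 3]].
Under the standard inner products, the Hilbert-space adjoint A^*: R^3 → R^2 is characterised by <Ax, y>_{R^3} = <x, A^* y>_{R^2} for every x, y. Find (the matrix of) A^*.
A^* = A^T =
[[-2, 0, 1],
 [2, 2, 3]]

For real matrices with standard dot products, the defining identity <Ax, y> = <x, A^* y> gives (Ax)^T y = x^T (A^*) y, i.e. x^T A^T y = x^T (A^*) y. Since this holds for all x, y, we must have A^* = A^T. Therefore
A^* =
[[-2, 0, 1],
 [2, 2, 3]].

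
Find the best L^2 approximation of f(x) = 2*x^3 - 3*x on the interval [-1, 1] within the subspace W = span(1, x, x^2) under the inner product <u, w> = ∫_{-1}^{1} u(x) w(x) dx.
g(x) = -9*x/5

The best approximation g ∈ W is the orthogonal projection of f onto W. Writing g = a_0 + a_1 x + a_2 x^2, the coefficients solve the normal equations G · a = b where
  G_{ij} = <φ_i, φ_j> and b_i = <f, φ_i>, with φ_0 = 1, φ_1 = x, φ_2 = x^2.
G =
  [2, 0, 2/3]
  [0, 2/3, 0]
  [2/3, 0, 2/5],
b = (0, -6/5, 0).
Solving gives a_0 = 0, a_1 = -9/5, a_2 = 0, so
  g(x) = -9*x/5.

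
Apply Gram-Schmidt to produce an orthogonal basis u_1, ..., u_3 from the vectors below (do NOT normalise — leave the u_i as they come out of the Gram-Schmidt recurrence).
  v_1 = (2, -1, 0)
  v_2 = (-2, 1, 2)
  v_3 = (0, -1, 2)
Orthogonal basis:
  u_1 = (2, -1, 0)
  u_2 = (0, 0, 2)
  u_3 = (-2/5, -4/5, 0)

Apply the Gram-Schmidt recurrence
  u_1 = v_1
  u_i = v_i − Σ_{j<i} ((v_i · u_j) / (u_j · u_j)) · u_j.

Step by step this gives:
  u_1 = (2, -1, 0)
  u_2 = (0, 0, 2)
  u_3 = (-2/5, -4/5, 0)

Orthogonality check:
  u_2 · u_1 = 0 (should be 0)
  u_3 · u_1 = 0 (should be 0)
  u_3 · u_2 = 0 (should be 0)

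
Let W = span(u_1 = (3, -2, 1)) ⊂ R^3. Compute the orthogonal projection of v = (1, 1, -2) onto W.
proj_W(v) = (-3/14, 1/7, -1/14)

Set up U = [u_1 | ... | u_1] ∈ R^(3×1). The projector onto W = col(U) is P = U (U^T U)^(-1) U^T.
Compute U^T U =
  [14],
and U^T v = (-1).
Solve U^T U · c = U^T v for the coefficients: c = (-1/14). The projection is proj_W(v) = U c.
Check: (v - proj_W(v)) · u_1 = 0  (should be 0).
Result: proj_W(v) = (-3/14, 1/7, -1/14).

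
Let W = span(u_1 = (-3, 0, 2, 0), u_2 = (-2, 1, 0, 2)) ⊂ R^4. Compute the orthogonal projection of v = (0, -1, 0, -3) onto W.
proj_W(v) = (56/81, -91/81, 28/27, -182/81)

Set up U = [u_1 | ... | u_2] ∈ R^(4×2). The projector onto W = col(U) is P = U (U^T U)^(-1) U^T.
Compute U^T U =
  [13, 6]
  [6, 9],
and U^T v = (0, -7).
Solve U^T U · c = U^T v for the coefficients: c = (14/27, -91/81). The projection is proj_W(v) = U c.
Check: (v - proj_W(v)) · u_1 = 0  (should be 0).
Check: (v - proj_W(v)) · u_2 = 0  (should be 0).
Result: proj_W(v) = (56/81, -91/81, 28/27, -182/81).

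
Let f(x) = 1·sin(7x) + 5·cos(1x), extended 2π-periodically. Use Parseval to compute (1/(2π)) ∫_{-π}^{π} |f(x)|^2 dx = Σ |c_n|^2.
Σ |c_n|^2 = 13

Expand |f|^2 and use orthogonality of {sin(nx), cos(mx)} on [-π, π]:
  ∫_{-π}^{π} sin(nx)^2 dx = π, ∫ cos(mx)^2 dx = π, and cross terms integrate to 0.
So ∫_{-π}^{π} f(x)^2 dx = 1^2 · π + 5^2 · π = (1 + 25)π.
Divide by 2π: (1 + 25)/2 = 13.
By Parseval, this equals Σ |c_n|^2.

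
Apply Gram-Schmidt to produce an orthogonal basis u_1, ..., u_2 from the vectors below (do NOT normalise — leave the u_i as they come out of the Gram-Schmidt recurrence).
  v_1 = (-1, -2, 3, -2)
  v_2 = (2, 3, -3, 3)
Orthogonal basis:
  u_1 = (-1, -2, 3, -2)
  u_2 = (13/18, 4/9, 5/6, 4/9)

Apply the Gram-Schmidt recurrence
  u_1 = v_1
  u_i = v_i − Σ_{j<i} ((v_i · u_j) / (u_j · u_j)) · u_j.

Step by step this gives:
  u_1 = (-1, -2, 3, -2)
  u_2 = (13/18, 4/9, 5/6, 4/9)

Orthogonality check:
  u_2 · u_1 = 0 (should be 0)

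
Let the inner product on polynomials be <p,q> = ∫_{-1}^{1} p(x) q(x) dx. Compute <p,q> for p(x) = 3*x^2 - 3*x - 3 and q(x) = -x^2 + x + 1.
<p,q> = -26/5

Expand the product: p(x)·q(x) = -3*x^4 + 6*x^3 + 3*x^2 - 6*x - 3.
∫_{-1}^{1} of each monomial x^k gives [2/(k+1) if k even, 0 if k odd]. Integrating term-by-term (or equivalently evaluating the antiderivative F(x) = -3*x^5/5 + 3*x^4/2 + x^3 - 3*x^2 - 3*x at the endpoints):
  F(1) − F(−1) = -41/10 − (11/10) = -26/5.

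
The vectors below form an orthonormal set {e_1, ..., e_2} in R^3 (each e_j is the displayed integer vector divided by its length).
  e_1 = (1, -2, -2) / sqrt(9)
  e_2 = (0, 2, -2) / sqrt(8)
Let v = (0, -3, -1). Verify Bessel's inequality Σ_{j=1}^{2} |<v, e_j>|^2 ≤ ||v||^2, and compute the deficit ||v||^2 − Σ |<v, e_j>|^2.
Σ |<v, e_j>|^2 = 82/9; ||v||^2 = 10; deficit = 8/9

Write each e_j = u_j / sqrt(<u_j, u_j>) where u_j is the displayed integer vector. Then <v, e_j> = <v, u_j> / sqrt(<u_j, u_j>), so |<v, e_j>|^2 = <v, u_j>^2 / <u_j, u_j>.
Coefficients: <v, e_1> = 8/sqrt(9), <v, e_2> = -4/sqrt(8).
Square and sum: Σ |<v, e_j>|^2 = 82/9.
Compute ||v||^2 = v·v = 10.
Deficit = 10 − 82/9 = 8/9 ≥ 0, confirming Bessel's inequality. (The deficit equals ||v − Σ <v,e_j> e_j||^2, the squared distance from v to span{e_j}.)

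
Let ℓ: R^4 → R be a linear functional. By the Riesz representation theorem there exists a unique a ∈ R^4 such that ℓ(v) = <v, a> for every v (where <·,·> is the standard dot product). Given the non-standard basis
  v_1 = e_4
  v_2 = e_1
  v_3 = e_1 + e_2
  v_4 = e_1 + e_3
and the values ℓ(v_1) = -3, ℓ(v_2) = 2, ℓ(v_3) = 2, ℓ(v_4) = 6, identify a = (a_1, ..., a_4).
a = (2, 0, 4, -3)

Write a = (a_1, ..., a_4) in the standard basis. For each basis vector v_i, ℓ(v_i) = <v_i, a> is a linear equation in the a_j's. Collect the n equations into a matrix system V a = ℓ, where row i of V is v_i (expressed in the standard basis). Since V is invertible (lower-triangular with 1s on the diagonal, up to permutation), solve by back-substitution:
  V =
[[0, 0, 0, 1],
 [1, 0, 0, 0],
 [1, 1, 0, 0],
 [1, 0, 1, 0]]
  V a = (-3, 2, 2, 6)
Solving gives a = (2, 0, 4, -3).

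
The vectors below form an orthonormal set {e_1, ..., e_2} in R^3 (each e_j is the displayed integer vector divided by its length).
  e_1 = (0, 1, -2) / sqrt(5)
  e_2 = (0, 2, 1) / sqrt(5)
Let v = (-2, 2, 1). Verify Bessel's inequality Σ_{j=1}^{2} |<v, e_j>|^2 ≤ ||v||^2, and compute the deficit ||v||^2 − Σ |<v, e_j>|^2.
Σ |<v, e_j>|^2 = 5; ||v||^2 = 9; deficit = 4

Write each e_j = u_j / sqrt(<u_j, u_j>) where u_j is the displayed integer vector. Then <v, e_j> = <v, u_j> / sqrt(<u_j, u_j>), so |<v, e_j>|^2 = <v, u_j>^2 / <u_j, u_j>.
Coefficients: <v, e_1> = 0/sqrt(5), <v, e_2> = 5/sqrt(5).
Square and sum: Σ |<v, e_j>|^2 = 5.
Compute ||v||^2 = v·v = 9.
Deficit = 9 − 5 = 4 ≥ 0, confirming Bessel's inequality. (The deficit equals ||v − Σ <v,e_j> e_j||^2, the squared distance from v to span{e_j}.)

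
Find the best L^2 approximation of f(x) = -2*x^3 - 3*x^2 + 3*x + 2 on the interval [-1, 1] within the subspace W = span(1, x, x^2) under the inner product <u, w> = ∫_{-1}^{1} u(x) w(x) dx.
g(x) = -3*x^2 + 9*x/5 + 2

The best approximation g ∈ W is the orthogonal projection of f onto W. Writing g = a_0 + a_1 x + a_2 x^2, the coefficients solve the normal equations G · a = b where
  G_{ij} = <φ_i, φ_j> and b_i = <f, φ_i>, with φ_0 = 1, φ_1 = x, φ_2 = x^2.
G =
  [2, 0, 2/3]
  [0, 2/3, 0]
  [2/3, 0, 2/5],
b = (2, 6/5, 2/15).
Solving gives a_0 = 2, a_1 = 9/5, a_2 = -3, so
  g(x) = -3*x^2 + 9*x/5 + 2.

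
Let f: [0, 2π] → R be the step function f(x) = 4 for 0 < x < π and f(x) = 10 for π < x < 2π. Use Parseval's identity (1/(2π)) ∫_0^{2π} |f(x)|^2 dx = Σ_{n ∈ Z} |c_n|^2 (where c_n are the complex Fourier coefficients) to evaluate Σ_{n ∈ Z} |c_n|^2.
Σ |c_n|^2 = 58

Parseval equates the L^2 energy of f (normalised by 1/(2π)) with the ℓ^2 sum of its Fourier coefficients: (1/(2π)) ∫_0^{2π} |f|^2 = Σ |c_n|^2.
Compute the left side: (1/(2π)) [∫_0^π 4^2 dx + ∫_π^{2π} 10^2 dx] = (1/(2π)) · (16π + 100π) = (16 + 100)/2 = 58.
So Σ_{n ∈ Z} |c_n|^2 = 58.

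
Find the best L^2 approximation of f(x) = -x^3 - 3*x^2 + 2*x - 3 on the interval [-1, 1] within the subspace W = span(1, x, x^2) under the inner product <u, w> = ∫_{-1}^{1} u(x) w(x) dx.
g(x) = -3*x^2 + 7*x/5 - 3

The best approximation g ∈ W is the orthogonal projection of f onto W. Writing g = a_0 + a_1 x + a_2 x^2, the coefficients solve the normal equations G · a = b where
  G_{ij} = <φ_i, φ_j> and b_i = <f, φ_i>, with φ_0 = 1, φ_1 = x, φ_2 = x^2.
G =
  [2, 0, 2/3]
  [0, 2/3, 0]
  [2/3, 0, 2/5],
b = (-8, 14/15, -16/5).
Solving gives a_0 = -3, a_1 = 7/5, a_2 = -3, so
  g(x) = -3*x^2 + 7*x/5 - 3.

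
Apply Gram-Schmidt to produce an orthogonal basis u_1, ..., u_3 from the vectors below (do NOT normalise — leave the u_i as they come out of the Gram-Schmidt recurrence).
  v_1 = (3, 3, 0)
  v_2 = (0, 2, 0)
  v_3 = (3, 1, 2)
Orthogonal basis:
  u_1 = (3, 3, 0)
  u_2 = (-1, 1, 0)
  u_3 = (0, 0, 2)

Apply the Gram-Schmidt recurrence
  u_1 = v_1
  u_i = v_i − Σ_{j<i} ((v_i · u_j) / (u_j · u_j)) · u_j.

Step by step this gives:
  u_1 = (3, 3, 0)
  u_2 = (-1, 1, 0)
  u_3 = (0, 0, 2)

Orthogonality check:
  u_2 · u_1 = 0 (should be 0)
  u_3 · u_1 = 0 (should be 0)
  u_3 · u_2 = 0 (should be 0)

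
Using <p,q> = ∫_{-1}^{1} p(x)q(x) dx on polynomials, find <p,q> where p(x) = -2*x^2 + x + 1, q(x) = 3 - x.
<p,q> = 4/3

Expand the product: p(x)·q(x) = 2*x^3 - 7*x^2 + 2*x + 3.
∫_{-1}^{1} of each monomial x^k gives [2/(k+1) if k even, 0 if k odd]. Integrating term-by-term (or equivalently evaluating the antiderivative F(x) = x^4/2 - 7*x^3/3 + x^2 + 3*x at the endpoints):
  F(1) − F(−1) = 13/6 − (5/6) = 4/3.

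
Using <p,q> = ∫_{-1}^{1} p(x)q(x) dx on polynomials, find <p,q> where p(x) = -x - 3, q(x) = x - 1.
<p,q> = 16/3

Expand the product: p(x)·q(x) = -x^2 - 2*x + 3.
∫_{-1}^{1} of each monomial x^k gives [2/(k+1) if k even, 0 if k odd]. Integrating term-by-term (or equivalently evaluating the antiderivative F(x) = -x^3/3 - x^2 + 3*x at the endpoints):
  F(1) − F(−1) = 5/3 − (-11/3) = 16/3.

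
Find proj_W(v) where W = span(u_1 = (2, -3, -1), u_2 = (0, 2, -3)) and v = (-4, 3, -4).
proj_W(v) = (-230/173, 771/173, -524/173)

Set up U = [u_1 | ... | u_2] ∈ R^(3×2). The projector onto W = col(U) is P = U (U^T U)^(-1) U^T.
Compute U^T U =
  [14, -3]
  [-3, 13],
and U^T v = (-13, 18).
Solve U^T U · c = U^T v for the coefficients: c = (-115/173, 213/173). The projection is proj_W(v) = U c.
Check: (v - proj_W(v)) · u_1 = 0  (should be 0).
Check: (v - proj_W(v)) · u_2 = 0  (should be 0).
Result: proj_W(v) = (-230/173, 771/173, -524/173).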